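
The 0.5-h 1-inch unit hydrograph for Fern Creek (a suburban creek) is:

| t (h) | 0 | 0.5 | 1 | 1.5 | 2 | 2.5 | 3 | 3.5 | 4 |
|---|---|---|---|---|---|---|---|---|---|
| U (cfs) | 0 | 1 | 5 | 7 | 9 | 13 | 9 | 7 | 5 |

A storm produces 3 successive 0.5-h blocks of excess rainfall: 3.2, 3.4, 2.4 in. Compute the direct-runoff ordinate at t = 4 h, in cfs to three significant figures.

Q ≈ 61.4 cfs

By discrete convolution, Q_j = Σ (P_i / 1 in) · U_{j−i}.
At t = 4 h (j=8): Q = (3.2/1)·5 + (3.4/1)·7 + (2.4/1)·9 = 61.4 cfs.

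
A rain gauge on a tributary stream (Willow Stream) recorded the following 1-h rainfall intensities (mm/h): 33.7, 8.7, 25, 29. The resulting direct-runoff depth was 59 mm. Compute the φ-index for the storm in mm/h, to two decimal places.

φ ≈ 9.57 mm/h

Only the 3 blocks with intensity above φ contribute runoff: 33.7, 25, 29 mm/h.
Σ(I−φ)·Δt = d  ⇒  (33.7+25+29 − 3φ)·1 = 59
φ = (87.70 − 59/1) / 3 = 9.57 mm/h.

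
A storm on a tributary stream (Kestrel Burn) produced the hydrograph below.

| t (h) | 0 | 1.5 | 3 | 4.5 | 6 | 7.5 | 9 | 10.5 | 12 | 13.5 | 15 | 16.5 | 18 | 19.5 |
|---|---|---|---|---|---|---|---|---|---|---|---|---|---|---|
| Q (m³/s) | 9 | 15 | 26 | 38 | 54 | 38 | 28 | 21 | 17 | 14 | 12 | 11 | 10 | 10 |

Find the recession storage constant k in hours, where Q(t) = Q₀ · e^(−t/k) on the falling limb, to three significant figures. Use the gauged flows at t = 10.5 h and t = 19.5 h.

On the falling limb, Q drops from 21 to 10 m³/s between t = 10.5 h and t = 19.5 h (Δt = 9 h).
k = −Δt / ln(Q₂/Q₁) = −9 / ln(10/21) = 12.1 h.

k ≈ 12.1 h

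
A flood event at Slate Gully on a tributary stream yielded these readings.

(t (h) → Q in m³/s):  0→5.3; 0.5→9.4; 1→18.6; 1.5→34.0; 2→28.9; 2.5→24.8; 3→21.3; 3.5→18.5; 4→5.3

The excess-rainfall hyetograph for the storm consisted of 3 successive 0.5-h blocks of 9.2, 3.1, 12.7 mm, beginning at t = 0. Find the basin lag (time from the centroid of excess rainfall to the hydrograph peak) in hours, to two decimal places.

Centroid of excess rainfall: t_c = Σ P_i·t̄_i / ΣP_i = 0.8200 h (block centres at 0.25, 0.75, 1.25 h).
Hydrograph peak occurs at t = 1.5 h, so basin lag t_L = 1.5 − 0.8200 = 0.68 h.

t_L ≈ 0.68 h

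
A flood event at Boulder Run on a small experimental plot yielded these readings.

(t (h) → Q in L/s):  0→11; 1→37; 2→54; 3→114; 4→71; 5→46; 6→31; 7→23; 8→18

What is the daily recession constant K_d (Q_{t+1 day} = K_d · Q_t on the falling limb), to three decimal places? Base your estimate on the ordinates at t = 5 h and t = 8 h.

Between t = 5 h and t = 8 h the flow falls from 46 to 18 L/s over 3×1 h = 3 h.
Per-interval ratio K = (18/46)^(1/3) = 0.7314; K_d = K^(24/1) = 0.001.

K_d ≈ 0.001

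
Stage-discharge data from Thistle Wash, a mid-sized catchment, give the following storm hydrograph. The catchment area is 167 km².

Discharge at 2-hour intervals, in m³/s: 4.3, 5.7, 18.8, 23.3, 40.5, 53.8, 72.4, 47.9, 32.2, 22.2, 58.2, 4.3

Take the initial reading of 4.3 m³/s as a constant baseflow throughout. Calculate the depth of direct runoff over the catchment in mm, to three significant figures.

Direct runoff: 0.0, 1.4, 14.5, 19.0, 36.2, 49.5, 68.1, 43.6, 27.9, 17.9, 53.9, 0.0 m³/s; ΣQ_DR = 332.0 m³/s.
V = ΣQ_DR · Δt = 332.0 × 7200 s = 2.390 × 10^6 m³.
Over A = 167 km², depth = V / A = 14.3 mm.

d ≈ 14.3 mm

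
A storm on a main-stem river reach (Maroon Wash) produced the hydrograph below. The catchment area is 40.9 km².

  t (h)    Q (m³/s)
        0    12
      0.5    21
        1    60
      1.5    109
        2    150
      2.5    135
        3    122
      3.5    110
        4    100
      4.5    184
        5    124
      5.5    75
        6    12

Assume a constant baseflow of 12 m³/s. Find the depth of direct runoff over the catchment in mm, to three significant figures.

Direct runoff: 0.0, 9.0, 48.0, 97.0, 138.0, 123.0, 110.0, 98.0, 88.0, 172.0, 112.0, 63.0, 0.0 m³/s; ΣQ_DR = 1058 m³/s.
V = ΣQ_DR · Δt = 1058 × 1800 s = 1.904 × 10^6 m³.
Over A = 40.9 km², depth = V / A = 46.6 mm.

d ≈ 46.6 mm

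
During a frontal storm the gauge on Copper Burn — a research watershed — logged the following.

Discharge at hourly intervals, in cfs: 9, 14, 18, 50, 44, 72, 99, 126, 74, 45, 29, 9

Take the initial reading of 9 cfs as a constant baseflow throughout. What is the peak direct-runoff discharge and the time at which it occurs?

Subtracting baseflow gives direct-runoff ordinates: 0.0, 5.0, 9.0, 41.0, 35.0, 63.0, 90.0, 117.0, 65.0, 36.0, 20.0, 0.0 cfs.
The maximum is 117.0 cfs, occurring at the reading for t = 7 h.

Q_p = 117.0 cfs at t = 7 h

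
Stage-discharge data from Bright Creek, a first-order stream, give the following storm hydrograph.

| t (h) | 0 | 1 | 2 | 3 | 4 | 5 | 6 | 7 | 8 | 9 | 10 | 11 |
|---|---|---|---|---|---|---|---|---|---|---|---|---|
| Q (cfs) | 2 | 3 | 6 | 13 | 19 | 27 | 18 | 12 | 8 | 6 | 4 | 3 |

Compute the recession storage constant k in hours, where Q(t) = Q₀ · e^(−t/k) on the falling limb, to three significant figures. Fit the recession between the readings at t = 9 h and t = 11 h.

On the falling limb, Q drops from 6 to 3 cfs between t = 9 h and t = 11 h (Δt = 2 h).
k = −Δt / ln(Q₂/Q₁) = −2 / ln(3/6) = 2.89 h.

k ≈ 2.89 h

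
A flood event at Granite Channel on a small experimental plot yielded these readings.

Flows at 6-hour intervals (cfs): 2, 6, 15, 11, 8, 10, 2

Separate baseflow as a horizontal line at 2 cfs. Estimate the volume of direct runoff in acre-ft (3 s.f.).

Direct-runoff ordinates (Q − Q_b): 0.0, 4.0, 13.0, 9.0, 6.0, 8.0, 0.0 cfs.
ΣQ_DR = 40.00 cfs.
With Δt = 6 h = 21600 s, V = ΣQ_DR · Δt = 40.00 × 21600 = 8.64 × 10^5 ft³ = 19.8 acre-ft.

V ≈ 19.8 acre-ft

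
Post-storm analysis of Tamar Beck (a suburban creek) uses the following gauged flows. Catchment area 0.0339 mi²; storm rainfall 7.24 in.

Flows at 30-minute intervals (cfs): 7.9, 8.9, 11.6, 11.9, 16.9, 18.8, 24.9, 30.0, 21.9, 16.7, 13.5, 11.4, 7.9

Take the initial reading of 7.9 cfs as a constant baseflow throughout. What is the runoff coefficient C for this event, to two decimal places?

ΣQ_DR = 99.60 cfs; V = ΣQ_DR·Δt = 1.793 × 10^5 ft³.
Runoff depth d = V / A = 2.276 in.
C = d / P = 2.276 / 7.24 = 0.31.

C ≈ 0.31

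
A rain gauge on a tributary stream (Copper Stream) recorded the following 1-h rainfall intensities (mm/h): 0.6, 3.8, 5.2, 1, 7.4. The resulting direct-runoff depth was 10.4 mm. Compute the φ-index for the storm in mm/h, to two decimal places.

φ ≈ 2.00 mm/h

Only the 3 blocks with intensity above φ contribute runoff: 3.8, 5.2, 7.4 mm/h.
Σ(I−φ)·Δt = d  ⇒  (3.8+5.2+7.4 − 3φ)·1 = 10.4
φ = (16.40 − 10.4/1) / 3 = 2.00 mm/h.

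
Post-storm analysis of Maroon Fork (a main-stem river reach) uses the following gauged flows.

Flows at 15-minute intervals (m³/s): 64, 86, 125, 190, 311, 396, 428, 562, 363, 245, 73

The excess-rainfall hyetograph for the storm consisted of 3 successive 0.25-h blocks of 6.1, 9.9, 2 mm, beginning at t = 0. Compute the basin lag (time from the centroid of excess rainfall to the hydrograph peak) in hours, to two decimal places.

t_L ≈ 1.43 h

Centroid of excess rainfall: t_c = Σ P_i·t̄_i / ΣP_i = 0.3181 h (block centres at 0.125, 0.375, 0.625 h).
Hydrograph peak occurs at t = 1.75 h, so basin lag t_L = 1.75 − 0.3181 = 1.43 h.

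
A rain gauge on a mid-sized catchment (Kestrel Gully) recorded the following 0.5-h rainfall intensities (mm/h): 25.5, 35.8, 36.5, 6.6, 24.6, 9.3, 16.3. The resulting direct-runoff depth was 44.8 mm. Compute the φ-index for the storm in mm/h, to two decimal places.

φ ≈ 9.82 mm/h

Only the 5 blocks with intensity above φ contribute runoff: 25.5, 35.8, 36.5, 24.6, 16.3 mm/h.
Σ(I−φ)·Δt = d  ⇒  (25.5+35.8+36.5+24.6+16.3 − 5φ)·0.5 = 44.8
φ = (138.7 − 44.8/0.5) / 5 = 9.82 mm/h.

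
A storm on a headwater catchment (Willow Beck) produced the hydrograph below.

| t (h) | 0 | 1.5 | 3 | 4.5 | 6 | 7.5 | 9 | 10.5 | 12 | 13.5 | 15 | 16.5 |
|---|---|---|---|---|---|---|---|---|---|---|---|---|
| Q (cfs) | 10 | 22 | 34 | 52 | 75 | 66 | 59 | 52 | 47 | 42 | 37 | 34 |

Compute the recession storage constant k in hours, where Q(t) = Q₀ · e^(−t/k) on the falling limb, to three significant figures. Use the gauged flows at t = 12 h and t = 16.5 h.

On the falling limb, Q drops from 47 to 34 cfs between t = 12 h and t = 16.5 h (Δt = 4.5 h).
k = −Δt / ln(Q₂/Q₁) = −4.5 / ln(34/47) = 13.9 h.

k ≈ 13.9 h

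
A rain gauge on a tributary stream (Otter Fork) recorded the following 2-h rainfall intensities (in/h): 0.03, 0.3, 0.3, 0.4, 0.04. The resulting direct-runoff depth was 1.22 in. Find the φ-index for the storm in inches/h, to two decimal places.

Only the 3 blocks with intensity above φ contribute runoff: 0.3, 0.3, 0.4 in/h.
Σ(I−φ)·Δt = d  ⇒  (0.3+0.3+0.4 − 3φ)·2 = 1.22
φ = (1.000 − 1.22/2) / 3 = 0.13 in/h.

φ ≈ 0.13 in/h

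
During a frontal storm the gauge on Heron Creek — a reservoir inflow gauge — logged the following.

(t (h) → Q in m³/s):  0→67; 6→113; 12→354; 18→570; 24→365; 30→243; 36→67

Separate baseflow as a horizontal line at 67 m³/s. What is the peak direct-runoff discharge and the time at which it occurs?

Subtracting baseflow gives direct-runoff ordinates: 0.0, 46.0, 287.0, 503.0, 298.0, 176.0, 0.0 m³/s.
The maximum is 503.0 m³/s, occurring at the reading for t = 18 h.

Q_p = 503.0 m³/s at t = 18 h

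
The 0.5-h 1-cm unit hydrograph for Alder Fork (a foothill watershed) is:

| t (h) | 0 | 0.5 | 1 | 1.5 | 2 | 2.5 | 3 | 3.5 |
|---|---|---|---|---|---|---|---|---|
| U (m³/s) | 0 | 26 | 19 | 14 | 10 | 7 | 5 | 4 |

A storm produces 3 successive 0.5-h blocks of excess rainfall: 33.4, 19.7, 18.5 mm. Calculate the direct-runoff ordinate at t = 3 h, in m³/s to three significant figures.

Q ≈ 49.0 m³/s

By discrete convolution, Q_j = Σ (P_i / 10 mm) · U_{j−i}.
At t = 3 h (j=6): Q = (33.4/10)·5 + (19.7/10)·7 + (18.5/10)·10 = 49.0 m³/s.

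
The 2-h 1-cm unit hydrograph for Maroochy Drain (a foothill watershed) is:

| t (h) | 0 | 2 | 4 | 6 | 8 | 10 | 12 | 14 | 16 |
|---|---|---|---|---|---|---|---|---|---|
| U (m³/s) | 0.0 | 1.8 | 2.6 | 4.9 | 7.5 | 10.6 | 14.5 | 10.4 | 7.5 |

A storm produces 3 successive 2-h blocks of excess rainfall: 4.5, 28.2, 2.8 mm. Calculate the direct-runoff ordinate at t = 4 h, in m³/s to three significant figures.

By discrete convolution, Q_j = Σ (P_i / 10 mm) · U_{j−i}.
At t = 4 h (j=2): Q = (4.5/10)·2.6 + (28.2/10)·1.8 + (2.8/10)·0.0 = 6.25 m³/s.

Q ≈ 6.25 m³/s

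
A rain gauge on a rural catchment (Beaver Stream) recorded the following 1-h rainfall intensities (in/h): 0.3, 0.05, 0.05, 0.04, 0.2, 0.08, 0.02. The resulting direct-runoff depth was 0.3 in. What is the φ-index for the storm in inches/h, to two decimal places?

φ ≈ 0.10 in/h

Only the 2 blocks with intensity above φ contribute runoff: 0.3, 0.2 in/h.
Σ(I−φ)·Δt = d  ⇒  (0.3+0.2 − 2φ)·1 = 0.3
φ = (0.5000 − 0.3/1) / 2 = 0.10 in/h.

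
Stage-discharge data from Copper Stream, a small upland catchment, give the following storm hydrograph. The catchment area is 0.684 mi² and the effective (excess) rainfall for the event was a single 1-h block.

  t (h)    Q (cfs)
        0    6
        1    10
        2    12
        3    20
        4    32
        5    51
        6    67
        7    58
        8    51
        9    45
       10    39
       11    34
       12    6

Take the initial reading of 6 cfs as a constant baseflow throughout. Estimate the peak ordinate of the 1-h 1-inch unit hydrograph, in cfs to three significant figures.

U_p ≈ 76.3 cfs

Direct runoff: 0.0, 4.0, 6.0, 14.0, 26.0, 45.0, 61.0, 52.0, 45.0, 39.0, 33.0, 28.0, 0.0 cfs; ΣQ_DR = 353.0 cfs, peak = 61.0 cfs.
Runoff depth d = ΣQ_DR·Δt / A = 353.0 × 3600 / (0.684 mi²) = 0.7997 in.
The 1-inch UH is the DRH scaled by (1 in)/d, so U_p = 61.0 × 1/0.7997 = 76.3 cfs.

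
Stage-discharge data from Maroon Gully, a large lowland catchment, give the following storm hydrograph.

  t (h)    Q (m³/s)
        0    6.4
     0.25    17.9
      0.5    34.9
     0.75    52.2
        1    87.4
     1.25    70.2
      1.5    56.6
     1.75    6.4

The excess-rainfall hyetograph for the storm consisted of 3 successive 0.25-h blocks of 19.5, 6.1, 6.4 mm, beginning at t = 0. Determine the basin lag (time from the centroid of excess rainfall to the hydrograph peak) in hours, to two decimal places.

t_L ≈ 0.73 h

Centroid of excess rainfall: t_c = Σ P_i·t̄_i / ΣP_i = 0.2727 h (block centres at 0.125, 0.375, 0.625 h).
Hydrograph peak occurs at t = 1 h, so basin lag t_L = 1 − 0.2727 = 0.73 h.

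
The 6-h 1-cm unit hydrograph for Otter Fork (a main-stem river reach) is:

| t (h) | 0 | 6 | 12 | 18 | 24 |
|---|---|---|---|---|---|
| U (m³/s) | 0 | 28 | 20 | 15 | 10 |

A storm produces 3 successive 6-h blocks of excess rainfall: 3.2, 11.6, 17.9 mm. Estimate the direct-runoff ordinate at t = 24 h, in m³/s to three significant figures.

By discrete convolution, Q_j = Σ (P_i / 10 mm) · U_{j−i}.
At t = 24 h (j=4): Q = (3.2/10)·10 + (11.6/10)·15 + (17.9/10)·20 = 56.4 m³/s.

Q ≈ 56.4 m³/s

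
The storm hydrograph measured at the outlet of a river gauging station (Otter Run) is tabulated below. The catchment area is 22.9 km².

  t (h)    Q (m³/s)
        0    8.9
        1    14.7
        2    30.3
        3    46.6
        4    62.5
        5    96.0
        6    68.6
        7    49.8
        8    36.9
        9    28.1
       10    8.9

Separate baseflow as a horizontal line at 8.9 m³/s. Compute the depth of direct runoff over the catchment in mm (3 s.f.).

Direct runoff: 0.0, 5.8, 21.4, 37.7, 53.6, 87.1, 59.7, 40.9, 28.0, 19.2, 0.0 m³/s; ΣQ_DR = 353.4 m³/s.
V = ΣQ_DR · Δt = 353.4 × 3600 s = 1.272 × 10^6 m³.
Over A = 22.9 km², depth = V / A = 55.6 mm.

d ≈ 55.6 mm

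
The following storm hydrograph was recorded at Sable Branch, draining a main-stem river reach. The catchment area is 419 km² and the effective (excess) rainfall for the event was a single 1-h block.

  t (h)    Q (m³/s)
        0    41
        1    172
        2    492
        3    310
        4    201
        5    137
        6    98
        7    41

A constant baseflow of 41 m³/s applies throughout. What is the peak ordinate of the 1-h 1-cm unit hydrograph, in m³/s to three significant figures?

Direct runoff: 0.0, 131.0, 451.0, 269.0, 160.0, 96.0, 57.0, 0.0 m³/s; ΣQ_DR = 1164 m³/s, peak = 451.0 m³/s.
Runoff depth d = ΣQ_DR·Δt / A = 1164 × 3600 / (419 km²) = 10.00 mm.
The 1-cm UH is the DRH scaled by (10 mm)/d, so U_p = 451.0 × 10/10.00 = 451 m³/s.

U_p ≈ 451 m³/s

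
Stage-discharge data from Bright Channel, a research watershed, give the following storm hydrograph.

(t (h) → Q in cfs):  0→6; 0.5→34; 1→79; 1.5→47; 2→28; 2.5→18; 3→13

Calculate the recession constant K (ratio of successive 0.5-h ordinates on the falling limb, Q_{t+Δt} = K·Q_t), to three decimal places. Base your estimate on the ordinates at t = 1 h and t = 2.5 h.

K ≈ 0.611

Using the recession-limb readings at t = 1 h and t = 2.5 h: Q falls from 79 to 18 cfs over 3 intervals.
K = (Q₂/Q₁)^(1/3) = (18/79)^(1/3) = 0.611.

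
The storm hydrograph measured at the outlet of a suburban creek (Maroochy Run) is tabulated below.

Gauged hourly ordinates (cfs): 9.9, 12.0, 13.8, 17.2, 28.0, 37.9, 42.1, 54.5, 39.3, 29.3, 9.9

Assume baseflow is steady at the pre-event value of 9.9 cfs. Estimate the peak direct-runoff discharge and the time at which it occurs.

Q_p = 44.6 cfs at t = 7 h

Subtracting baseflow gives direct-runoff ordinates: 0.0, 2.1, 3.9, 7.3, 18.1, 28.0, 32.2, 44.6, 29.4, 19.4, 0.0 cfs.
The maximum is 44.6 cfs, occurring at the reading for t = 7 h.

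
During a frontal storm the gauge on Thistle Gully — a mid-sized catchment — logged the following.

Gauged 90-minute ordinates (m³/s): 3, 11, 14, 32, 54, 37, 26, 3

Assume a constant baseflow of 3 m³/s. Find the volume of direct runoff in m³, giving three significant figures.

V ≈ 8.42 × 10^5 m³

Direct-runoff ordinates (Q − Q_b): 0.0, 8.0, 11.0, 29.0, 51.0, 34.0, 23.0, 0.0 m³/s.
ΣQ_DR = 156.0 m³/s.
With Δt = 1.5 h = 5400 s, V = ΣQ_DR · Δt = 156.0 × 5400 = 8.42 × 10^5 m³.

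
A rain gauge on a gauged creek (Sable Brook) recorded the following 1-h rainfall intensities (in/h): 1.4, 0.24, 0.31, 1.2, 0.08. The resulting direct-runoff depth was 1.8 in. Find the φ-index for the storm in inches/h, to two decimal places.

Only the 2 blocks with intensity above φ contribute runoff: 1.4, 1.2 in/h.
Σ(I−φ)·Δt = d  ⇒  (1.4+1.2 − 2φ)·1 = 1.8
φ = (2.600 − 1.8/1) / 2 = 0.40 in/h.

φ ≈ 0.40 in/h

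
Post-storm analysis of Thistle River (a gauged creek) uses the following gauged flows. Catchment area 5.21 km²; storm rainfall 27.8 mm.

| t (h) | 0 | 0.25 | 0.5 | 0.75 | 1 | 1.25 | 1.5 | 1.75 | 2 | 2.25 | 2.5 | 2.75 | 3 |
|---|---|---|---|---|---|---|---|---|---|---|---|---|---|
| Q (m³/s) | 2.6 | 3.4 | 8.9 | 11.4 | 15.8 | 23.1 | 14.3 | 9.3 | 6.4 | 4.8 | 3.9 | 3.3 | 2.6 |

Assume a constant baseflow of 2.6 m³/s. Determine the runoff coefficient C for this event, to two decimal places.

C ≈ 0.47

ΣQ_DR = 76.00 m³/s; V = ΣQ_DR·Δt = 68400 m³.
Runoff depth d = V / A = 13.13 mm.
C = d / P = 13.13 / 27.8 = 0.47.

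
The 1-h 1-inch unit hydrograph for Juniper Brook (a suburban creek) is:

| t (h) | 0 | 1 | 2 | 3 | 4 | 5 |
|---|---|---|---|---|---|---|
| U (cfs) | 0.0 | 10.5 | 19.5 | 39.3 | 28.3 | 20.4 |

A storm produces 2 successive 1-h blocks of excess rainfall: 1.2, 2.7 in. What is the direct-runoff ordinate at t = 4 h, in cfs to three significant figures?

By discrete convolution, Q_j = Σ (P_i / 1 in) · U_{j−i}.
At t = 4 h (j=4): Q = (1.2/1)·28.3 + (2.7/1)·39.3 = 140 cfs.

Q ≈ 140 cfs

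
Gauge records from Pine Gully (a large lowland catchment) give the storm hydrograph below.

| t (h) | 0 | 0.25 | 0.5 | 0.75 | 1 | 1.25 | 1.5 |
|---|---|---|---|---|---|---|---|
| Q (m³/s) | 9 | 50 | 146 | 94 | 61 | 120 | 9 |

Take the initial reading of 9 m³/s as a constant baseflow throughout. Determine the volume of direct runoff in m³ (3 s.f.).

Direct-runoff ordinates (Q − Q_b): 0.0, 41.0, 137.0, 85.0, 52.0, 111.0, 0.0 m³/s.
ΣQ_DR = 426.0 m³/s.
With Δt = 0.25 h = 900 s, V = ΣQ_DR · Δt = 426.0 × 900 = 3.83 × 10^5 m³.

V ≈ 3.83 × 10^5 m³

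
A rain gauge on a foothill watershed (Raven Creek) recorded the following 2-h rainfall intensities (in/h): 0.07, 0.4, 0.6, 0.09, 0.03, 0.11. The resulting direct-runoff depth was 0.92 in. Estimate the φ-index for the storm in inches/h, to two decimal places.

φ ≈ 0.27 in/h

Only the 2 blocks with intensity above φ contribute runoff: 0.4, 0.6 in/h.
Σ(I−φ)·Δt = d  ⇒  (0.4+0.6 − 2φ)·2 = 0.92
φ = (1.000 − 0.92/2) / 2 = 0.27 in/h.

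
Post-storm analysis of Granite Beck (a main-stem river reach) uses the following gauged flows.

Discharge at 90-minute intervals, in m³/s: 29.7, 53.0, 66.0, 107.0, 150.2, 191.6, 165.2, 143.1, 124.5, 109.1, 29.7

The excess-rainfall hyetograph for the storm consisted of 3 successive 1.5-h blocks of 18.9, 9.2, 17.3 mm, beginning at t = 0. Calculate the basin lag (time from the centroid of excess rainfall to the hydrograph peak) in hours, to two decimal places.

Centroid of excess rainfall: t_c = Σ P_i·t̄_i / ΣP_i = 2.1971 h (block centres at 0.75, 2.25, 3.75 h).
Hydrograph peak occurs at t = 7.5 h, so basin lag t_L = 7.5 − 2.1971 = 5.30 h.

t_L ≈ 5.30 h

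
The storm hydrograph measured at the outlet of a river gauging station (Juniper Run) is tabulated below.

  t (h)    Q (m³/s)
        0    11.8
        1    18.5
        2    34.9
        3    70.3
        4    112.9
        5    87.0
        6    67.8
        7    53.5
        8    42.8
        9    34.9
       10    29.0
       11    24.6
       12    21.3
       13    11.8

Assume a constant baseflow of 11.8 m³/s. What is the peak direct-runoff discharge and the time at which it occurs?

Subtracting baseflow gives direct-runoff ordinates: 0.0, 6.7, 23.1, 58.5, 101.1, 75.2, 56.0, 41.7, 31.0, 23.1, 17.2, 12.8, 9.5, 0.0 m³/s.
The maximum is 101.1 m³/s, occurring at the reading for t = 4 h.

Q_p = 101.1 m³/s at t = 4 h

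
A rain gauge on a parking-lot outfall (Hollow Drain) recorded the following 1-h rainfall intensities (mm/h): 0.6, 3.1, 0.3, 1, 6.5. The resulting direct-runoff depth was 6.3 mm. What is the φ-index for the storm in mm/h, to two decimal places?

φ ≈ 1.65 mm/h

Only the 2 blocks with intensity above φ contribute runoff: 3.1, 6.5 mm/h.
Σ(I−φ)·Δt = d  ⇒  (3.1+6.5 − 2φ)·1 = 6.3
φ = (9.600 − 6.3/1) / 2 = 1.65 mm/h.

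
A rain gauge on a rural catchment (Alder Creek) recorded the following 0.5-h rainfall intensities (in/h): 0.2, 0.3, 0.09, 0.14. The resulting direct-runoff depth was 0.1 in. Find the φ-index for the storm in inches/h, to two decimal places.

Only the 2 blocks with intensity above φ contribute runoff: 0.2, 0.3 in/h.
Σ(I−φ)·Δt = d  ⇒  (0.2+0.3 − 2φ)·0.5 = 0.1
φ = (0.5000 − 0.1/0.5) / 2 = 0.15 in/h.

φ ≈ 0.15 in/h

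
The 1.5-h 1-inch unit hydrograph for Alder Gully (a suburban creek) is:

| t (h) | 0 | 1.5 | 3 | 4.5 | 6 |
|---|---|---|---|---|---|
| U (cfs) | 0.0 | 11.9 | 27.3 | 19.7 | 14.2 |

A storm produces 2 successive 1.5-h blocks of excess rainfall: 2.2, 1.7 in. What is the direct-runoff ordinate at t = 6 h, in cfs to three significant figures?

By discrete convolution, Q_j = Σ (P_i / 1 in) · U_{j−i}.
At t = 6 h (j=4): Q = (2.2/1)·14.2 + (1.7/1)·19.7 = 64.7 cfs.

Q ≈ 64.7 cfs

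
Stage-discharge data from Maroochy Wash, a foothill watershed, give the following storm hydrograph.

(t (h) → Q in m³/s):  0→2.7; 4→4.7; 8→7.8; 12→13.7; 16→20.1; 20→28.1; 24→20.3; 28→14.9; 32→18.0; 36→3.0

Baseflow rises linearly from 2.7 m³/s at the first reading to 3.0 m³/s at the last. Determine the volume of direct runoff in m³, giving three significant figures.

Direct-runoff ordinates (Q − Q_b): 0.00, 1.97, 5.03, 10.90, 17.27, 25.23, 17.40, 11.97, 15.03, 0.00 m³/s.
ΣQ_DR = 104.8 m³/s.
With Δt = 4 h = 14400 s, V = ΣQ_DR · Δt = 104.8 × 14400 = 1.51 × 10^6 m³.

V ≈ 1.51 × 10^6 m³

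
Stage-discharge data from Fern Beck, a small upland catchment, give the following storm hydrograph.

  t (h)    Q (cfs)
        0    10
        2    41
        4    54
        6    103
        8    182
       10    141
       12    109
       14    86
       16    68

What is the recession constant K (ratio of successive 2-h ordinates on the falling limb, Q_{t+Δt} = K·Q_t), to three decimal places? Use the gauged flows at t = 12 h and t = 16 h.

K ≈ 0.790

Using the recession-limb readings at t = 12 h and t = 16 h: Q falls from 109 to 68 cfs over 2 intervals.
K = (Q₂/Q₁)^(1/2) = (68/109)^(1/2) = 0.790.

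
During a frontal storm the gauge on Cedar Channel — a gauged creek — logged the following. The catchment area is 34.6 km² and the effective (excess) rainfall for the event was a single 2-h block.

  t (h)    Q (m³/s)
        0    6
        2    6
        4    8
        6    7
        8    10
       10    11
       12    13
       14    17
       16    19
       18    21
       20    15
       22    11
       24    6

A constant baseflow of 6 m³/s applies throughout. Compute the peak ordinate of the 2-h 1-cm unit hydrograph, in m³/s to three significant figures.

Direct runoff: 0.0, 0.0, 2.0, 1.0, 4.0, 5.0, 7.0, 11.0, 13.0, 15.0, 9.0, 5.0, 0.0 m³/s; ΣQ_DR = 72.00 m³/s, peak = 15.0 m³/s.
Runoff depth d = ΣQ_DR·Δt / A = 72.00 × 7200 / (34.6 km²) = 14.98 mm.
The 1-cm UH is the DRH scaled by (10 mm)/d, so U_p = 15.0 × 10/14.98 = 10.0 m³/s.

U_p ≈ 10.0 m³/s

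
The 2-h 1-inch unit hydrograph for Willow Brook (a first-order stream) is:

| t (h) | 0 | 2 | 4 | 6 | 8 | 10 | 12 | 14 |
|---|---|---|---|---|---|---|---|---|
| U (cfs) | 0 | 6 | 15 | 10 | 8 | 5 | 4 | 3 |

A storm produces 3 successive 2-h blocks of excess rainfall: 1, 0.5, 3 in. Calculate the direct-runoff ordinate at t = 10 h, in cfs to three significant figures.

Q ≈ 39.0 cfs

By discrete convolution, Q_j = Σ (P_i / 1 in) · U_{j−i}.
At t = 10 h (j=5): Q = (1/1)·5 + (0.5/1)·8 + (3/1)·10 = 39.0 cfs.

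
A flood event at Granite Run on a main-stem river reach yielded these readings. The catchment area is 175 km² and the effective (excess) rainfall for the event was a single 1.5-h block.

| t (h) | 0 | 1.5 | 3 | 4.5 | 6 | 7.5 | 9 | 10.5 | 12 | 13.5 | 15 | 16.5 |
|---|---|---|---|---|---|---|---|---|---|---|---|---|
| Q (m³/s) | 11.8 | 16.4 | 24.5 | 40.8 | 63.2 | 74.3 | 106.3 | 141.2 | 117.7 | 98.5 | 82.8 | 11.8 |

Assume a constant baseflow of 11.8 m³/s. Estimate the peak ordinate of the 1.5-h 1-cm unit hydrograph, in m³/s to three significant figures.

U_p ≈ 64.7 m³/s

Direct runoff: 0.0, 4.6, 12.7, 29.0, 51.4, 62.5, 94.5, 129.4, 105.9, 86.7, 71.0, 0.0 m³/s; ΣQ_DR = 647.7 m³/s, peak = 129.4 m³/s.
Runoff depth d = ΣQ_DR·Δt / A = 647.7 × 5400 / (175 km²) = 19.99 mm.
The 1-cm UH is the DRH scaled by (10 mm)/d, so U_p = 129.4 × 10/19.99 = 64.7 m³/s.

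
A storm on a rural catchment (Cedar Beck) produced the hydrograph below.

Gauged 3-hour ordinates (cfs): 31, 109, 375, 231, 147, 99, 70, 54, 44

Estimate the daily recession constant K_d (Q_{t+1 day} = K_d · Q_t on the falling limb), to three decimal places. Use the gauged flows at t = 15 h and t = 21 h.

K_d ≈ 0.089

Between t = 15 h and t = 21 h the flow falls from 99 to 54 cfs over 2×3 h = 6 h.
Per-interval ratio K = (54/99)^(1/2) = 0.7385; K_d = K^(24/3) = 0.089.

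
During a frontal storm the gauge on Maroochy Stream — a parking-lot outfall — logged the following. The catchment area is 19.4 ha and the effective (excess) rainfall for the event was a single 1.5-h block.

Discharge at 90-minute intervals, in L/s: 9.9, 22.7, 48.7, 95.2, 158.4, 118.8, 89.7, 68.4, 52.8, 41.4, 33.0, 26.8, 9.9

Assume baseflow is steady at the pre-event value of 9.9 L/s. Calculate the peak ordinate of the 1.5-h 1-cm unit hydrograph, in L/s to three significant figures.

U_p ≈ 82.5 L/s

Direct runoff: 0.0, 12.8, 38.8, 85.3, 148.5, 108.9, 79.8, 58.5, 42.9, 31.5, 23.1, 16.9, 0.0 L/s; ΣQ_DR = 647.0 L/s, peak = 148.5 L/s.
Runoff depth d = ΣQ_DR·Δt / A = 647.0 × 5400 / (19.4 ha) = 18.01 mm.
The 1-cm UH is the DRH scaled by (10 mm)/d, so U_p = 148.5 × 10/18.01 = 82.5 L/s.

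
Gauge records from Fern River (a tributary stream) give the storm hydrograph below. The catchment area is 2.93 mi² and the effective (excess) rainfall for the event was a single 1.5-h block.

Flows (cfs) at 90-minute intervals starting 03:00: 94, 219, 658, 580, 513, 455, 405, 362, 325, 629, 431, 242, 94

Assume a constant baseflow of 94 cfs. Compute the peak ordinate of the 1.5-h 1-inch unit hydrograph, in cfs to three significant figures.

U_p ≈ 188 cfs

Direct runoff: 0.0, 125.0, 564.0, 486.0, 419.0, 361.0, 311.0, 268.0, 231.0, 535.0, 337.0, 148.0, 0.0 cfs; ΣQ_DR = 3785 cfs, peak = 564.0 cfs.
Runoff depth d = ΣQ_DR·Δt / A = 3785 × 5400 / (2.93 mi²) = 3.003 in.
The 1-inch UH is the DRH scaled by (1 in)/d, so U_p = 564.0 × 1/3.003 = 188 cfs.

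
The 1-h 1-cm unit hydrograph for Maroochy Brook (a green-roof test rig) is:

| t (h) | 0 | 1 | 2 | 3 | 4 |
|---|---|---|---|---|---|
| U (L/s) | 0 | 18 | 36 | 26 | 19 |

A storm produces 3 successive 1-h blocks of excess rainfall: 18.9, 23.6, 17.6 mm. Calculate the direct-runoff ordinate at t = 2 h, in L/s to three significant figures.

By discrete convolution, Q_j = Σ (P_i / 10 mm) · U_{j−i}.
At t = 2 h (j=2): Q = (18.9/10)·36 + (23.6/10)·18 + (17.6/10)·0 = 111 L/s.

Q ≈ 111 L/s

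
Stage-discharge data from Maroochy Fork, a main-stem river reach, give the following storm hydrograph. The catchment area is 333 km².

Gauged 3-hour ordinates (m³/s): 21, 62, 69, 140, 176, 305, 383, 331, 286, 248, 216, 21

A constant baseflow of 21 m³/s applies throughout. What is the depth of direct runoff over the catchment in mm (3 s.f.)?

Direct runoff: 0.0, 41.0, 48.0, 119.0, 155.0, 284.0, 362.0, 310.0, 265.0, 227.0, 195.0, 0.0 m³/s; ΣQ_DR = 2006 m³/s.
V = ΣQ_DR · Δt = 2006 × 10800 s = 2.166 × 10^7 m³.
Over A = 333 km², depth = V / A = 65.1 mm.

d ≈ 65.1 mm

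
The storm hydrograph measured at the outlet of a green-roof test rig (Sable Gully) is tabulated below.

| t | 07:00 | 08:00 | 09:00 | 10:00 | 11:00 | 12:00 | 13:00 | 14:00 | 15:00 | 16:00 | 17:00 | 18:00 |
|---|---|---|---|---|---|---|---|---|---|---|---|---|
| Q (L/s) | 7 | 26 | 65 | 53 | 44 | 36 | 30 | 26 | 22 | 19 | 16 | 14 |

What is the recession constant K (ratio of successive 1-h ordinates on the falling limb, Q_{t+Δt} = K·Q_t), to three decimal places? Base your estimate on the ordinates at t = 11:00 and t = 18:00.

Using the recession-limb readings at t = 11:00 and t = 18:00: Q falls from 44 to 14 L/s over 7 intervals.
K = (Q₂/Q₁)^(1/7) = (14/44)^(1/7) = 0.849.

K ≈ 0.849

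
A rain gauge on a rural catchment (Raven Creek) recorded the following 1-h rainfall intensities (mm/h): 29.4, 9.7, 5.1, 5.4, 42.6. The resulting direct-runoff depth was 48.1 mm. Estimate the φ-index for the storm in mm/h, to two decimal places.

Only the 2 blocks with intensity above φ contribute runoff: 29.4, 42.6 mm/h.
Σ(I−φ)·Δt = d  ⇒  (29.4+42.6 − 2φ)·1 = 48.1
φ = (72.00 − 48.1/1) / 2 = 11.95 mm/h.

φ ≈ 11.95 mm/h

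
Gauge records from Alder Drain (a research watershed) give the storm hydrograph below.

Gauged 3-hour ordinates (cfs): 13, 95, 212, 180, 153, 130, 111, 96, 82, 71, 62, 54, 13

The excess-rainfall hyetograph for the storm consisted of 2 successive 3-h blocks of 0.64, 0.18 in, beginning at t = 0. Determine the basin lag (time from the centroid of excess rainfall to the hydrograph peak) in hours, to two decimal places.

t_L ≈ 3.84 h

Centroid of excess rainfall: t_c = Σ P_i·t̄_i / ΣP_i = 2.1585 h (block centres at 1.5, 4.5 h).
Hydrograph peak occurs at t = 6 h, so basin lag t_L = 6 − 2.1585 = 3.84 h.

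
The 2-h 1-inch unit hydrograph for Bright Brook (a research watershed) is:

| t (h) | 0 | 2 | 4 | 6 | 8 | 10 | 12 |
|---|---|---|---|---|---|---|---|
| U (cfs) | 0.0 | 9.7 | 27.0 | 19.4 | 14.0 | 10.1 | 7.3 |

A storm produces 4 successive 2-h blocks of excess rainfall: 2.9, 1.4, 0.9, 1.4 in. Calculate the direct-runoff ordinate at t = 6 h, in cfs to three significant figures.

By discrete convolution, Q_j = Σ (P_i / 1 in) · U_{j−i}.
At t = 6 h (j=3): Q = (2.9/1)·19.4 + (1.4/1)·27.0 + (0.9/1)·9.7 + (1.4/1)·0.0 = 103 cfs.

Q ≈ 103 cfs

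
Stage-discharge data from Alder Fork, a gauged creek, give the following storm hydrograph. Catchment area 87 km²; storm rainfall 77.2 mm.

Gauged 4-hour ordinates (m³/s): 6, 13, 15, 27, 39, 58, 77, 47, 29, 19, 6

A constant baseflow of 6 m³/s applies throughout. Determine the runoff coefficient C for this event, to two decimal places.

C ≈ 0.58

ΣQ_DR = 270.0 m³/s; V = ΣQ_DR·Δt = 3.888 × 10^6 m³.
Runoff depth d = V / A = 44.69 mm.
C = d / P = 44.69 / 77.2 = 0.58.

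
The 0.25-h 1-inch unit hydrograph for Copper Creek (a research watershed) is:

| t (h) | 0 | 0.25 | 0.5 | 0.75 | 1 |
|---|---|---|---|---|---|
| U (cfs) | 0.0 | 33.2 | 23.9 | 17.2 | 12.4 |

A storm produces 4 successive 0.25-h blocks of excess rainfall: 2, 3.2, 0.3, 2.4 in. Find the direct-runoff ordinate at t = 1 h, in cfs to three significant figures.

Q ≈ 167 cfs

By discrete convolution, Q_j = Σ (P_i / 1 in) · U_{j−i}.
At t = 1 h (j=4): Q = (2/1)·12.4 + (3.2/1)·17.2 + (0.3/1)·23.9 + (2.4/1)·33.2 = 167 cfs.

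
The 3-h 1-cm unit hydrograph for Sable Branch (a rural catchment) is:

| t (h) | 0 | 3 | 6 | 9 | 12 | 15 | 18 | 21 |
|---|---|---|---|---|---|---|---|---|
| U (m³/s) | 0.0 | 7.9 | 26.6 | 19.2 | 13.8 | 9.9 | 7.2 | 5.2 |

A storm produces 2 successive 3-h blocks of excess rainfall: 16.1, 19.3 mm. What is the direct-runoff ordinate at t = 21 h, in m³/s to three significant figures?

By discrete convolution, Q_j = Σ (P_i / 10 mm) · U_{j−i}.
At t = 21 h (j=7): Q = (16.1/10)·5.2 + (19.3/10)·7.2 = 22.3 m³/s.

Q ≈ 22.3 m³/s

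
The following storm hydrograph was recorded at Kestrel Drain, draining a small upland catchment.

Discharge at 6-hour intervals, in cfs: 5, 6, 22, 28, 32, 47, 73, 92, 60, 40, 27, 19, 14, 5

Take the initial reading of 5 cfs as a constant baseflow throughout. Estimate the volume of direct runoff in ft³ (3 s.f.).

Direct-runoff ordinates (Q − Q_b): 0.0, 1.0, 17.0, 23.0, 27.0, 42.0, 68.0, 87.0, 55.0, 35.0, 22.0, 14.0, 9.0, 0.0 cfs.
ΣQ_DR = 400.0 cfs.
With Δt = 6 h = 21600 s, V = ΣQ_DR · Δt = 400.0 × 21600 = 8.64 × 10^6 ft³.

V ≈ 8.64 × 10^6 ft³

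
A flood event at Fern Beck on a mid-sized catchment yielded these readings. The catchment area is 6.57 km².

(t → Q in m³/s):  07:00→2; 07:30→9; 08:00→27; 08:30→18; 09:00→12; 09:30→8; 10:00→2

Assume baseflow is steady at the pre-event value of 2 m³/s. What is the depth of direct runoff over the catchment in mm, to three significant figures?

d ≈ 17.5 mm

Direct runoff: 0.0, 7.0, 25.0, 16.0, 10.0, 6.0, 0.0 m³/s; ΣQ_DR = 64.00 m³/s.
V = ΣQ_DR · Δt = 64.00 × 1800 s = 1.152 × 10^5 m³.
Over A = 6.57 km², depth = V / A = 17.5 mm.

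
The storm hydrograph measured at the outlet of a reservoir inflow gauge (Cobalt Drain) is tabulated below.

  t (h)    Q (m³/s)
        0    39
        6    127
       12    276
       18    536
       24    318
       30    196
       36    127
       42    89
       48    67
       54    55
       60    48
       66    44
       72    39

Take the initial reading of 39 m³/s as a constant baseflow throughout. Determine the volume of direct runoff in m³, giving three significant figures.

V ≈ 3.14 × 10^7 m³

Direct-runoff ordinates (Q − Q_b): 0.0, 88.0, 237.0, 497.0, 279.0, 157.0, 88.0, 50.0, 28.0, 16.0, 9.0, 5.0, 0.0 m³/s.
ΣQ_DR = 1454 m³/s.
With Δt = 6 h = 21600 s, V = ΣQ_DR · Δt = 1454 × 21600 = 3.14 × 10^7 m³.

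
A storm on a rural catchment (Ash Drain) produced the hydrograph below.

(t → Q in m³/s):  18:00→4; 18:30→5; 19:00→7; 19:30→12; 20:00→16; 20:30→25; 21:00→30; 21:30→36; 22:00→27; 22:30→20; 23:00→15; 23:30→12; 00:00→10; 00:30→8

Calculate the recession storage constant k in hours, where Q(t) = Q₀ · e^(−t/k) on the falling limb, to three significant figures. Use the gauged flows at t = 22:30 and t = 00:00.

k ≈ 2.16 h

On the falling limb, Q drops from 20 to 10 m³/s between t = 22:30 and t = 00:00 (Δt = 1.5 h).
k = −Δt / ln(Q₂/Q₁) = −1.5 / ln(10/20) = 2.16 h.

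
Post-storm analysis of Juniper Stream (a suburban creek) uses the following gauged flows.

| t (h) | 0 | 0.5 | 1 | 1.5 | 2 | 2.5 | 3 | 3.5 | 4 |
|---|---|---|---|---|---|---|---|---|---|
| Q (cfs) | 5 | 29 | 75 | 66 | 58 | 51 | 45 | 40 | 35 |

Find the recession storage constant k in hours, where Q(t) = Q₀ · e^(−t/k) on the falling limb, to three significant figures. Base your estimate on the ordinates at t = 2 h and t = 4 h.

On the falling limb, Q drops from 58 to 35 cfs between t = 2 h and t = 4 h (Δt = 2 h).
k = −Δt / ln(Q₂/Q₁) = −2 / ln(35/58) = 3.96 h.

k ≈ 3.96 h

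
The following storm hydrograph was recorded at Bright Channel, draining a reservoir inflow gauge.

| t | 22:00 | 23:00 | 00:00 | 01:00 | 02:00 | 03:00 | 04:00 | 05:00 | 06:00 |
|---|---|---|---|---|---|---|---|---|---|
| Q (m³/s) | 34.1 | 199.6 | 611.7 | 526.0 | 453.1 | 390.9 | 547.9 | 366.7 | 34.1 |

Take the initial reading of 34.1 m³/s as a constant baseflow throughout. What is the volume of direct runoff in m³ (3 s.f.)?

Direct-runoff ordinates (Q − Q_b): 0.0, 165.5, 577.6, 491.9, 419.0, 356.8, 513.8, 332.6, 0.0 m³/s.
ΣQ_DR = 2857 m³/s.
With Δt = 1 h = 3600 s, V = ΣQ_DR · Δt = 2857 × 3600 = 1.03 × 10^7 m³.

V ≈ 1.03 × 10^7 m³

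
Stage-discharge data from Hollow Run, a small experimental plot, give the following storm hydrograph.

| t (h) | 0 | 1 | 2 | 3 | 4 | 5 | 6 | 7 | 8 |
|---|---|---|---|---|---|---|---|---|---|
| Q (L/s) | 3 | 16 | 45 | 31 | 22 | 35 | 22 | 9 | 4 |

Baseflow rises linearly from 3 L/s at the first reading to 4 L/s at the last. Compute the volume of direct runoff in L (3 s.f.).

V ≈ 5.60 × 10^5 L

Direct-runoff ordinates (Q − Q_b): 0.00, 12.88, 41.75, 27.62, 18.50, 31.38, 18.25, 5.12, 0.00 L/s.
ΣQ_DR = 155.5 L/s.
With Δt = 1 h = 3600 s, V = ΣQ_DR · Δt = 155.5 × 3600 = 5.60 × 10^5 L.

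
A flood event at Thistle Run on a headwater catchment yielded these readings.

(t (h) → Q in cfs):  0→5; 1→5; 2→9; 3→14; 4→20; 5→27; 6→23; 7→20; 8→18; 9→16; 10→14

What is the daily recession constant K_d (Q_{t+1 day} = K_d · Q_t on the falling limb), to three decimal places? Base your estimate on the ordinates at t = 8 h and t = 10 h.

K_d ≈ 0.049

Between t = 8 h and t = 10 h the flow falls from 18 to 14 cfs over 2×1 h = 2 h.
Per-interval ratio K = (14/18)^(1/2) = 0.8819; K_d = K^(24/1) = 0.049.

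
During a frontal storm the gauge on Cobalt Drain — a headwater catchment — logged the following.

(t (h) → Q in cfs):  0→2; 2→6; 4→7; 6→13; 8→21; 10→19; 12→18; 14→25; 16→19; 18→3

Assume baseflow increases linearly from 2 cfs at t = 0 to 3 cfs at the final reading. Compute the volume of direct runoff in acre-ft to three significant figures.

V ≈ 17.9 acre-ft

Direct-runoff ordinates (Q − Q_b): 0.00, 3.89, 4.78, 10.67, 18.56, 16.44, 15.33, 22.22, 16.11, 0.00 cfs.
ΣQ_DR = 108.0 cfs.
With Δt = 2 h = 7200 s, V = ΣQ_DR · Δt = 108.0 × 7200 = 7.78 × 10^5 ft³ = 17.9 acre-ft.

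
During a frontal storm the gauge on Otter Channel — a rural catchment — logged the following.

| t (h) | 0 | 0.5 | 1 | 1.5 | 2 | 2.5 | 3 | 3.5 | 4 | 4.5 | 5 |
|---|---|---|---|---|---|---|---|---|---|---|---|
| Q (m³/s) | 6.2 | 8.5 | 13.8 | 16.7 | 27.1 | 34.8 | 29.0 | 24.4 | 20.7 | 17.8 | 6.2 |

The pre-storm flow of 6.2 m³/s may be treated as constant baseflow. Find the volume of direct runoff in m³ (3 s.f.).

Direct-runoff ordinates (Q − Q_b): 0.0, 2.3, 7.6, 10.5, 20.9, 28.6, 22.8, 18.2, 14.5, 11.6, 0.0 m³/s.
ΣQ_DR = 137.0 m³/s.
With Δt = 0.5 h = 1800 s, V = ΣQ_DR · Δt = 137.0 × 1800 = 2.47 × 10^5 m³.

V ≈ 2.47 × 10^5 m³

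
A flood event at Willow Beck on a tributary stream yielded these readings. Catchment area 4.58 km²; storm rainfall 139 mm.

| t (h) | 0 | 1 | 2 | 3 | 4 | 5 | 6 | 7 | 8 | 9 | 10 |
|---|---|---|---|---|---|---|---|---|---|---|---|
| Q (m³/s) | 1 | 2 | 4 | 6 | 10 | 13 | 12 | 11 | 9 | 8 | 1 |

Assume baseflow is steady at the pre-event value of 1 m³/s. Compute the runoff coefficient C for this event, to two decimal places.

ΣQ_DR = 66.00 m³/s; V = ΣQ_DR·Δt = 2.376 × 10^5 m³.
Runoff depth d = V / A = 51.88 mm.
C = d / P = 51.88 / 139 = 0.37.

C ≈ 0.37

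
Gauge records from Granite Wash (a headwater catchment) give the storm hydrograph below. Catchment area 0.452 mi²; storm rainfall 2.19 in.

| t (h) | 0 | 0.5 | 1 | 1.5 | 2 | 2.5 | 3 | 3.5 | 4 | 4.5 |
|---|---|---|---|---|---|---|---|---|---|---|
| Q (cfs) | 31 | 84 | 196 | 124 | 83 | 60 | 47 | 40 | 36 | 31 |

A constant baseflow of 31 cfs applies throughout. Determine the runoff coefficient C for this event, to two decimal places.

ΣQ_DR = 422.0 cfs; V = ΣQ_DR·Δt = 7.596 × 10^5 ft³.
Runoff depth d = V / A = 0.7234 in.
C = d / P = 0.7234 / 2.19 = 0.33.

C ≈ 0.33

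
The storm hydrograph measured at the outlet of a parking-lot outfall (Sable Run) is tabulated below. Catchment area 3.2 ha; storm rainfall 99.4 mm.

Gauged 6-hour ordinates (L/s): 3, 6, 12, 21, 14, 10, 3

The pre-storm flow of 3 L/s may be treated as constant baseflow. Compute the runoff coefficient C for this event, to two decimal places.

C ≈ 0.33

ΣQ_DR = 48.00 L/s; V = ΣQ_DR·Δt = 1.037 × 10^6 L.
Runoff depth d = V / A = 32.40 mm.
C = d / P = 32.40 / 99.4 = 0.33.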